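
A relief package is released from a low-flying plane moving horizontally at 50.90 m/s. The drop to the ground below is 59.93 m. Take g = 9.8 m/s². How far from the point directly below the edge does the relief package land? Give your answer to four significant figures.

Initial vertical velocity is zero, so the fall time comes from h = ½ g t²: t = √(2 × 59.93 / 9.8) = 3.4972 s.
Horizontal motion is uniform at 50.90 m/s, so x = 50.90 × 3.4972 = 178.0 m.

178.0 m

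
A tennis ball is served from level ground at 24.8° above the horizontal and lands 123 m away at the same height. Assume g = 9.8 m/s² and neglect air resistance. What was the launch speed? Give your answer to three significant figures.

39.8 m/s

On level ground, R = v₀² sin(2θ) / g, so v₀ = √(R g / sin 2θ).
sin(2 × 24.8°) = 0.7615.
v₀ = √(123 × 9.8 / 0.7615) = √1583 = 39.8 m/s.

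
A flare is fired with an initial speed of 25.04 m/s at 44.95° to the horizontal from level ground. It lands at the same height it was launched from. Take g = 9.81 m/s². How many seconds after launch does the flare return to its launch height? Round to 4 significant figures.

Vertical component: v_y = 25.04 sin 44.95° = 17.690 m/s.
For a projectile landing at launch height, time of flight is t = 2 v_y / g = 2 × 17.690 / 9.81 = 3.607 s.

3.607 s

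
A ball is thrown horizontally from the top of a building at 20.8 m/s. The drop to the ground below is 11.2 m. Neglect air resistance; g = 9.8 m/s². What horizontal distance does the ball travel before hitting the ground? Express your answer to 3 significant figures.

Initial vertical velocity is zero, so the fall time comes from h = ½ g t²: t = √(2 × 11.2 / 9.8) = 1.512 s.
Horizontal motion is uniform at 20.8 m/s, so x = 20.8 × 1.512 = 31.4 m.

31.4 m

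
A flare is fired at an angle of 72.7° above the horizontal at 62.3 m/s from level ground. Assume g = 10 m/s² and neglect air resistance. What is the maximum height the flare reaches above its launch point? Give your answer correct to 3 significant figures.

177 m

Vertical component of launch velocity: v_y = 62.3 sin 72.7° = 59.48 m/s.
At the highest point the vertical velocity is zero, so v_y² = 2 g h_max.
h_max = (59.48)² / (2 × 10) = 3538 / 20.00 = 177 m.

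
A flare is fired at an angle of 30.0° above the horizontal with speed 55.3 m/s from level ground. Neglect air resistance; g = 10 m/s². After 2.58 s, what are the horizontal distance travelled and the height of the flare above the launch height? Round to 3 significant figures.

x = 124 m, y = 38.1 m

v_x = 55.3 cos 30.0° = 47.89 m/s; v_y0 = 55.3 sin 30.0° = 27.65 m/s.
x = v_x t = 47.89 × 2.58 = 124 m.
y = v_y0 t − ½ g t² = 27.65×2.58 − 5.000×2.58² = 38.1 m.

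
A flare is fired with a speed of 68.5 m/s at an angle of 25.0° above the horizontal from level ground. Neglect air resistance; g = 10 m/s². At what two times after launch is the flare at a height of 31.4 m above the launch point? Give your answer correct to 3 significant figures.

1.45 s and 4.34 s

v_y0 = 68.5 sin 25.0° = 28.95 m/s.
Set y = v_y0 t − ½ g t² = 31.4: 5.000 t² − 28.95 t + 31.4 = 0.
t = [28.95 ± √(838.1 − 628.0)] / 10 = (28.95 ± 14.49) / 10, giving t = 1.45 s or t = 4.34 s.
So the flare is at 31.4 m at t = 1.45 s (rising) and t = 4.34 s (falling).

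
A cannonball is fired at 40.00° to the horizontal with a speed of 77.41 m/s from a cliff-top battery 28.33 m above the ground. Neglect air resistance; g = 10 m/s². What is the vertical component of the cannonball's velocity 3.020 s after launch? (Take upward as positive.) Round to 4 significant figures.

Initial vertical component: v_y0 = 77.41 sin 40.00° = 49.758 m/s.
v_y(t) = v_y0 − g t = 49.758 − 10 × 3.020 = 19.56 m/s.

19.56 m/s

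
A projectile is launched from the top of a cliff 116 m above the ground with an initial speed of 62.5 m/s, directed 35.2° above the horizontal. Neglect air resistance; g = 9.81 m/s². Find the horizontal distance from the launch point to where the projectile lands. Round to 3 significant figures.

Components: v_x = 62.5 cos 35.2° = 51.07 m/s, v_y = 62.5 sin 35.2° = 36.03 m/s.
Vertical: 0 = 116 + 36.03 t − ½(9.81) t² ⇒ 4.905 t² − 36.03 t − 116 = 0.
t = [36.03 + √(1298 + 2276)] / 9.810 = 9.767 s.
Horizontal: R = v_x · t = 51.07 × 9.767 = 499 m.

499 m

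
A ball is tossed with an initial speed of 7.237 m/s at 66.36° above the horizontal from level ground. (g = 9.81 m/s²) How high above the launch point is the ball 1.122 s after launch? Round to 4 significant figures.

v_y0 = 7.237 sin 66.36° = 6.6297 m/s.
y(t) = v_y0 t − ½ g t² = 6.6297×1.122 − 4.905×1.122² = 1.264 m.

1.264 m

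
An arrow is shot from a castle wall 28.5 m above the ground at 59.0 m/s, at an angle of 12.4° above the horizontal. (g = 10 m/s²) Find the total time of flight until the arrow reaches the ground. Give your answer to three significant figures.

Vertical component: v_y = 59.0 sin 12.4° = 12.67 m/s.
Taking up as positive with launch at y = 28.5 m, landing at y = 0: 0 = 28.5 + 12.67 t − ½(10) t².
Solving 5.000 t² − 12.67 t − 28.5 = 0 gives t = [12.67 + √(12.67² + 4·5.000·28.5)] / 10.00 = 3.97 s.

3.97 s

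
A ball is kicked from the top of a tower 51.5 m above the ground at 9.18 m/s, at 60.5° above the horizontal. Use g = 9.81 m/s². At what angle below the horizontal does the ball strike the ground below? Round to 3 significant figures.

82.1°

v_x = 9.18 cos 60.5° = 4.520 m/s.
At impact |v_y| = √(v_y0² + 2 g h) = √(7.990² + 2×9.81×51.5) = 32.78 m/s.
Angle below horizontal = arctan(|v_y| / v_x) = arctan(32.78 / 4.520) = 82.1°.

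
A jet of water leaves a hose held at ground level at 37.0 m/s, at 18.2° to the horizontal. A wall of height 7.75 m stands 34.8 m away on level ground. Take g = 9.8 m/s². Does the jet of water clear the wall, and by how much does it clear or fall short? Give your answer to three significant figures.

No — it falls 1.11 m short of clearing the wall.

v_x = 37.0 cos 18.2° = 35.15 m/s; v_y0 = 37.0 sin 18.2° = 11.56 m/s.
Time to reach the wall: t = 34.8 / 35.15 = 0.9900 s.
Height at that point: y = 11.56×0.9900 − 4.900×0.9900² = 6.642 m.
That is 7.75 − 6.642 = 1.11 m below the top of the wall, so the jet of water does not clear it.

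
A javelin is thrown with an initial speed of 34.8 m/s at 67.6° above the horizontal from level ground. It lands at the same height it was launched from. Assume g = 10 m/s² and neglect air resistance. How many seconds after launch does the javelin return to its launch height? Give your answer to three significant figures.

Vertical component: v_y = 34.8 sin 67.6° = 32.17 m/s.
For a projectile landing at launch height, time of flight is t = 2 v_y / g = 2 × 32.17 / 10 = 6.43 s.

6.43 s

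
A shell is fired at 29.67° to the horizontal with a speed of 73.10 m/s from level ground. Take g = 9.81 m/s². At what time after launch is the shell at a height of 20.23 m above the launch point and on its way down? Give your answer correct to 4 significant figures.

v_y0 = 73.10 sin 29.67° = 36.185 m/s.
Set y = v_y0 t − ½ g t² = 20.23: 4.905 t² − 36.185 t + 20.23 = 0.
t = [36.185 ± √(1309.4 − 396.91)] / 9.81 = (36.185 ± 30.207) / 9.81, giving t = 0.6094 s or t = 6.768 s.
On the way down corresponds to the larger root: t = 6.768 s.

6.768 s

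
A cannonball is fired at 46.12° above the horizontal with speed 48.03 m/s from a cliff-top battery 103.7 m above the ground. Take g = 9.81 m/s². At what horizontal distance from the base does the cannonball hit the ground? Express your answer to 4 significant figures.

Components: v_x = 48.03 cos 46.12° = 33.292 m/s, v_y = 48.03 sin 46.12° = 34.620 m/s.
Vertical: 0 = 103.7 + 34.620 t − ½(9.81) t² ⇒ 4.905 t² − 34.620 t − 103.7 = 0.
t = [34.620 + √(1198.5 + 2034.6)] / 9.810 = 9.3252 s.
Horizontal: R = v_x · t = 33.292 × 9.3252 = 310.5 m.

310.5 m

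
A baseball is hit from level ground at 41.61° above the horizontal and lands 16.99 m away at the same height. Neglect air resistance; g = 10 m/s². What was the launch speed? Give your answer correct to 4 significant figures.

On level ground, R = v₀² sin(2θ) / g, so v₀ = √(R g / sin 2θ).
sin(2 × 41.61°) = 0.9930.
v₀ = √(16.99 × 10 / 0.9930) = √171.10 = 13.08 m/s.

13.08 m/s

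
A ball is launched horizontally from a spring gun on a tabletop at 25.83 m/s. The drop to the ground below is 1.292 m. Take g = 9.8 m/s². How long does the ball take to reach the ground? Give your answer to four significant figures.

The horizontal speed doesn't affect the fall. With v_y0 = 0, h = ½ g t².
t = √(2 × 1.292 / 9.8) = √0.26367 = 0.5135 s.

0.5135 s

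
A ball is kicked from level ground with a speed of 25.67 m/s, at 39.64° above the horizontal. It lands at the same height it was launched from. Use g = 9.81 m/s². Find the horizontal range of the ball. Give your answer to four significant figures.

For level ground, R = v₀² sin(2θ) / g.
sin(2 × 39.64°) = sin 79.280° = 0.9825.
R = (25.67)² × 0.9825 / 9.81 = 66.00 m.

66.00 m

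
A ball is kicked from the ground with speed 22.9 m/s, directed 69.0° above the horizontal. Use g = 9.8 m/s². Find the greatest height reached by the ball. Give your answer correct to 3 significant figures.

23.3 m

Vertical component of launch velocity: v_y = 22.9 sin 69.0° = 21.38 m/s.
At the highest point the vertical velocity is zero, so v_y² = 2 g h_max.
h_max = (21.38)² / (2 × 9.8) = 457.1 / 19.60 = 23.3 m.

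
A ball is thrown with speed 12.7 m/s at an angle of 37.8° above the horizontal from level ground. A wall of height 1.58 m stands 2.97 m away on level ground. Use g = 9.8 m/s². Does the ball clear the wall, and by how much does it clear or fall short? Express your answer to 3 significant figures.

Yes — it clears the wall by 0.295 m.

v_x = 12.7 cos 37.8° = 10.03 m/s; v_y0 = 12.7 sin 37.8° = 7.784 m/s.
Time to reach the wall: t = 2.97 / 10.03 = 0.2961 s.
Height at that point: y = 7.784×0.2961 − 4.900×0.2961² = 1.875 m.
That is 1.875 − 1.58 = 0.295 m above the top of the wall, so the ball clears it.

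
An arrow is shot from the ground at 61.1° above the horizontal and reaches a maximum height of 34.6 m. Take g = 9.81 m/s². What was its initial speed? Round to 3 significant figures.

29.8 m/s

At maximum height v_y = 0, so (v₀ sin θ)² = 2 g H.
v₀ sin 61.1° = √(2 × 9.81 × 34.6) = 26.05 m/s.
v₀ = 26.05 / sin 61.1° = 26.05 / 0.8755 = 29.8 m/s.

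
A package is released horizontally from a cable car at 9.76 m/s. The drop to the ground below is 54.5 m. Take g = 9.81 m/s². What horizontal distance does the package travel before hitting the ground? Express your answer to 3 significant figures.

Initial vertical velocity is zero, so the fall time comes from h = ½ g t²: t = √(2 × 54.5 / 9.81) = 3.333 s.
Horizontal motion is uniform at 9.76 m/s, so x = 9.76 × 3.333 = 32.5 m.

32.5 m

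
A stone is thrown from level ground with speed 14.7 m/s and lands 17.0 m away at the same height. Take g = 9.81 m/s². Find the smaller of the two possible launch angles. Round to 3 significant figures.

Level-ground range: R = v₀² sin(2θ)/g ⇒ sin 2θ = R g / v₀² = 17.0×9.81/14.7² = 0.7718.
2θ = arcsin(0.7718) = 50.52° or 180° − 50.52° = 129.48°.
So θ = 25.3° or θ = 64.7°.

25.3°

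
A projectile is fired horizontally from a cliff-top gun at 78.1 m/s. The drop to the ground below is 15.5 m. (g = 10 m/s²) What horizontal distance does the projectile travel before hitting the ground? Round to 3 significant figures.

138 m

Initial vertical velocity is zero, so the fall time comes from h = ½ g t²: t = √(2 × 15.5 / 10) = 1.761 s.
Horizontal motion is uniform at 78.1 m/s, so x = 78.1 × 1.761 = 138 m.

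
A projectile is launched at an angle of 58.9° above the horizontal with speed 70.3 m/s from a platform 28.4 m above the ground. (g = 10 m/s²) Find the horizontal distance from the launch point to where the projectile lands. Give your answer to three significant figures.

454 m

Components: v_x = 70.3 cos 58.9° = 36.31 m/s, v_y = 70.3 sin 58.9° = 60.20 m/s.
Vertical: 0 = 28.4 + 60.20 t − ½(10) t² ⇒ 5.000 t² − 60.20 t − 28.4 = 0.
t = [60.20 + √(3624 + 568.0)] / 10.00 = 12.49 s.
Horizontal: R = v_x · t = 36.31 × 12.49 = 454 m.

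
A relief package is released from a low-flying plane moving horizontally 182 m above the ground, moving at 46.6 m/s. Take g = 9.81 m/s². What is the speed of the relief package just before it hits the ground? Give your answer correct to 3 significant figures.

75.8 m/s

Fall time: t = √(2 × 182 / 9.81) = 6.091 s.
At impact: v_x = 46.6 m/s (unchanged), v_y = g t = 9.81 × 6.091 = 59.75 m/s.
Speed = √(v_x² + v_y²) = √(2172 + 3570) = 75.8 m/s.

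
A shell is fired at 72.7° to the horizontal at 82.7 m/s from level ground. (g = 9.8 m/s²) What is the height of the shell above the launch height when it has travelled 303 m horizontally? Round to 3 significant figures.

229 m

v_x = 82.7 cos 72.7° = 24.59 m/s, v_y0 = 82.7 sin 72.7° = 78.96 m/s.
Time to reach x = 303 m: t = x / v_x = 303 / 24.59 = 12.32 s.
y = v_y0 t − ½ g t² = 78.96×12.32 − 4.900×12.32² = 229 m.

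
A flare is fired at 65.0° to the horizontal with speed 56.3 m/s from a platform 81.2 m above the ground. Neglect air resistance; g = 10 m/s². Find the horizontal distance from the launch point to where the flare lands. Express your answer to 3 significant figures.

Components: v_x = 56.3 cos 65.0° = 23.79 m/s, v_y = 56.3 sin 65.0° = 51.03 m/s.
Vertical: 0 = 81.2 + 51.03 t − ½(10) t² ⇒ 5.000 t² − 51.03 t − 81.2 = 0.
t = [51.03 + √(2604 + 1624)] / 10.00 = 11.61 s.
Horizontal: R = v_x · t = 23.79 × 11.61 = 276 m.

276 m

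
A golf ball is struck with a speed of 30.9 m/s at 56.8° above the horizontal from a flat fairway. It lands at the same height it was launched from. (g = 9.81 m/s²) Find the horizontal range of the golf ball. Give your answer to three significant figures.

89.2 m

Components: v_x = 30.9 cos 56.8° = 16.92 m/s, v_y = 30.9 sin 56.8° = 25.86 m/s.
Time of flight (same landing height): t = 2 v_y / g = 2 × 25.86 / 9.81 = 5.272 s.
Range: R = v_x · t = 16.92 × 5.272 = 89.2 m.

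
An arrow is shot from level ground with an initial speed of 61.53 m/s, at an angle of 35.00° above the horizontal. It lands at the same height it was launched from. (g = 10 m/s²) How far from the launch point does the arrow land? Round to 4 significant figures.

Components: v_x = 61.53 cos 35.00° = 50.402 m/s, v_y = 61.53 sin 35.00° = 35.292 m/s.
Time of flight (same landing height): t = 2 v_y / g = 2 × 35.292 / 10 = 7.0584 s.
Range: R = v_x · t = 50.402 × 7.0584 = 355.8 m.

355.8 m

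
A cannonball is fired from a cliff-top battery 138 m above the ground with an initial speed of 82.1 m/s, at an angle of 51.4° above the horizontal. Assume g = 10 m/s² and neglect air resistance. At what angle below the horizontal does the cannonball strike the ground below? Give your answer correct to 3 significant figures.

58.3°

v_x = 82.1 cos 51.4° = 51.22 m/s.
At impact |v_y| = √(v_y0² + 2 g h) = √(64.16² + 2×10×138) = 82.92 m/s.
Angle below horizontal = arctan(|v_y| / v_x) = arctan(82.92 / 51.22) = 58.3°.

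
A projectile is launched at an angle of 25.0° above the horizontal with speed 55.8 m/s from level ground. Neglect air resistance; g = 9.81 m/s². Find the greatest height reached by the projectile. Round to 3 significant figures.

Vertical component of launch velocity: v_y = 55.8 sin 25.0° = 23.58 m/s.
At the highest point the vertical velocity is zero, so v_y² = 2 g h_max.
h_max = (23.58)² / (2 × 9.81) = 556.0 / 19.62 = 28.3 m.

28.3 m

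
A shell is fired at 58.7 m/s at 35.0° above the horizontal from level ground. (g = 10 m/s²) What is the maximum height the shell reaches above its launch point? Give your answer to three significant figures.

56.7 m

Vertical component of launch velocity: v_y = 58.7 sin 35.0° = 33.67 m/s.
At the highest point the vertical velocity is zero, so v_y² = 2 g h_max.
h_max = (33.67)² / (2 × 10) = 1134 / 20.00 = 56.7 m.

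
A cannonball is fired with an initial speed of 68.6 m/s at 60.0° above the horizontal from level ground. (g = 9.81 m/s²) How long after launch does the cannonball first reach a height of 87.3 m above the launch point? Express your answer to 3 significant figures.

v_y0 = 68.6 sin 60.0° = 59.41 m/s.
Set y = v_y0 t − ½ g t² = 87.3: 4.905 t² − 59.41 t + 87.3 = 0.
t = [59.41 ± √(3530 − 1713)] / 9.81 = (59.41 ± 42.63) / 9.81, giving t = 1.71 s or t = 10.4 s.
The cannonball is on the way up at the first time, so t = 1.71 s.

1.71 s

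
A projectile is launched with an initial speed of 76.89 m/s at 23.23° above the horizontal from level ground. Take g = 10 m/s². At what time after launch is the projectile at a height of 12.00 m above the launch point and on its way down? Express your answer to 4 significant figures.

v_y0 = 76.89 sin 23.23° = 30.327 m/s.
Set y = v_y0 t − ½ g t² = 12.00: 5.000 t² − 30.327 t + 12.00 = 0.
t = [30.327 ± √(919.73 − 240.00)] / 10 = (30.327 ± 26.072) / 10, giving t = 0.4255 s or t = 5.640 s.
On the way down corresponds to the larger root: t = 5.640 s.

5.640 s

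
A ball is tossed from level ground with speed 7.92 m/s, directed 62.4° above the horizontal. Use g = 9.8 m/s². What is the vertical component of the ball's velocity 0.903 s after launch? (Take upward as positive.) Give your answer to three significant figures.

-1.83 m/s

Initial vertical component: v_y0 = 7.92 sin 62.4° = 7.019 m/s.
v_y(t) = v_y0 − g t = 7.019 − 9.8 × 0.903 = -1.83 m/s.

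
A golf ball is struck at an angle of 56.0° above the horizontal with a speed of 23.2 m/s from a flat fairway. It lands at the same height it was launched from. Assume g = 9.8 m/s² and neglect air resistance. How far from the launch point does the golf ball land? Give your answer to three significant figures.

Components: v_x = 23.2 cos 56.0° = 12.97 m/s, v_y = 23.2 sin 56.0° = 19.23 m/s.
Time of flight (same landing height): t = 2 v_y / g = 2 × 19.23 / 9.8 = 3.924 s.
Range: R = v_x · t = 12.97 × 3.924 = 50.9 m.

50.9 m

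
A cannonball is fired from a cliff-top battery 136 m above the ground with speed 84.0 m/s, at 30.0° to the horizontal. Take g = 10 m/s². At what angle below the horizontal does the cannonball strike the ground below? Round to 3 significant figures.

v_x = 84.0 cos 30.0° = 72.75 m/s.
At impact |v_y| = √(v_y0² + 2 g h) = √(42.00² + 2×10×136) = 66.96 m/s.
Angle below horizontal = arctan(|v_y| / v_x) = arctan(66.96 / 72.75) = 42.6°.

42.6°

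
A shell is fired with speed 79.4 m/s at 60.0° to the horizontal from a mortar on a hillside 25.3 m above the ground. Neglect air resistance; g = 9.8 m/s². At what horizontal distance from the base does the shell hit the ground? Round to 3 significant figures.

571 m

Components: v_x = 79.4 cos 60.0° = 39.70 m/s, v_y = 79.4 sin 60.0° = 68.76 m/s.
Vertical: 0 = 25.3 + 68.76 t − ½(9.8) t² ⇒ 4.900 t² − 68.76 t − 25.3 = 0.
t = [68.76 + √(4728 + 495.9)] / 9.800 = 14.39 s.
Horizontal: R = v_x · t = 39.70 × 14.39 = 571 m.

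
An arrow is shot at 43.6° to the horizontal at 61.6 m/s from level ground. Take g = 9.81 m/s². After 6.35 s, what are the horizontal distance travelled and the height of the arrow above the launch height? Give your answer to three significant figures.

x = 283 m, y = 72.0 m

v_x = 61.6 cos 43.6° = 44.61 m/s; v_y0 = 61.6 sin 43.6° = 42.48 m/s.
x = v_x t = 44.61 × 6.35 = 283 m.
y = v_y0 t − ½ g t² = 42.48×6.35 − 4.905×6.35² = 72.0 m.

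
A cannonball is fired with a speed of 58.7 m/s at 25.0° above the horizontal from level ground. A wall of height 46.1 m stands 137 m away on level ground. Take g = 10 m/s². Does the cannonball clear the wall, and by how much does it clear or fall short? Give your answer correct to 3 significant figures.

No — it falls 15.4 m short of clearing the wall.

v_x = 58.7 cos 25.0° = 53.20 m/s; v_y0 = 58.7 sin 25.0° = 24.81 m/s.
Time to reach the wall: t = 137 / 53.20 = 2.575 s.
Height at that point: y = 24.81×2.575 − 5.000×2.575² = 30.73 m.
That is 46.1 − 30.73 = 15.4 m below the top of the wall, so the cannonball does not clear it.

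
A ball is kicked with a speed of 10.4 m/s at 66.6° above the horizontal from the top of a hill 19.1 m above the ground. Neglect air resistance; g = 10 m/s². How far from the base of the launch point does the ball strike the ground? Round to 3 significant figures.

Components: v_x = 10.4 cos 66.6° = 4.130 m/s, v_y = 10.4 sin 66.6° = 9.545 m/s.
Vertical: 0 = 19.1 + 9.545 t − ½(10) t² ⇒ 5.000 t² − 9.545 t − 19.1 = 0.
t = [9.545 + √(91.11 + 382.0)] / 10.00 = 3.130 s.
Horizontal: R = v_x · t = 4.130 × 3.130 = 12.9 m.

12.9 m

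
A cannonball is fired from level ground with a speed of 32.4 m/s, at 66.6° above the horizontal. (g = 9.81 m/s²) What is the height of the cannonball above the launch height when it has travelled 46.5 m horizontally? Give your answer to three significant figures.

43.4 m

v_x = 32.4 cos 66.6° = 12.87 m/s, v_y0 = 32.4 sin 66.6° = 29.74 m/s.
Time to reach x = 46.5 m: t = x / v_x = 46.5 / 12.87 = 3.613 s.
y = v_y0 t − ½ g t² = 29.74×3.613 − 4.905×3.613² = 43.4 m.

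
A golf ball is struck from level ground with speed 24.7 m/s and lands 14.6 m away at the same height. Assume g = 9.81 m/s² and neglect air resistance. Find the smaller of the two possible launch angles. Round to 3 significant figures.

Level-ground range: R = v₀² sin(2θ)/g ⇒ sin 2θ = R g / v₀² = 14.6×9.81/24.7² = 0.2348.
2θ = arcsin(0.2348) = 13.58° or 180° − 13.58° = 166.42°.
So θ = 6.79° or θ = 83.2°.

6.79°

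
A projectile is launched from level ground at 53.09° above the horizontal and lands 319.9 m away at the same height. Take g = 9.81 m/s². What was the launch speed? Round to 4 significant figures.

57.16 m/s

On level ground, R = v₀² sin(2θ) / g, so v₀ = √(R g / sin 2θ).
sin(2 × 53.09°) = 0.9604.
v₀ = √(319.9 × 9.81 / 0.9604) = √3267.6 = 57.16 m/s.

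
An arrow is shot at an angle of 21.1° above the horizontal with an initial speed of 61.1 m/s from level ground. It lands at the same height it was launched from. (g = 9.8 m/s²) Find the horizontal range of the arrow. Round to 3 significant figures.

256 m

Components: v_x = 61.1 cos 21.1° = 57.00 m/s, v_y = 61.1 sin 21.1° = 22.00 m/s.
Time of flight (same landing height): t = 2 v_y / g = 2 × 22.00 / 9.8 = 4.490 s.
Range: R = v_x · t = 57.00 × 4.490 = 256 m.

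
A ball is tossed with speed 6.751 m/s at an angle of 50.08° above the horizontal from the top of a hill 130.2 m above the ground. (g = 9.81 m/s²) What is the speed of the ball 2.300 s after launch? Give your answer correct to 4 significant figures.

17.92 m/s

v_x = 6.751 cos 50.08° = 4.3322 m/s (constant).
v_y(t) = 6.751 sin 50.08° − g t = 5.1776 − 9.81 × 2.300 = -17.385 m/s.
Speed = √(v_x² + v_y²) = √(18.768 + 302.24) = 17.92 m/s.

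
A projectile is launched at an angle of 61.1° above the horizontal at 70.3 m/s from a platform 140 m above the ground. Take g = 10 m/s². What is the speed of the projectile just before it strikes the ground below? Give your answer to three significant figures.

v_x = 70.3 cos 61.1° = 33.97 m/s is unchanged throughout.
For the vertical component, v_y² = v_y0² + 2 g h = (61.55)² + 2×10×140 = 6588, so |v_y| = 81.17 m/s.
Impact speed = √(v_x² + v_y²) = √(1154 + 6588) = 88.0 m/s.

88.0 m/s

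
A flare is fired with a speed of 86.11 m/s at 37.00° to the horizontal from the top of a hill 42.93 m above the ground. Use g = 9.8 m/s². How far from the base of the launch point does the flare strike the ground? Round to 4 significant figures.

Components: v_x = 86.11 cos 37.00° = 68.771 m/s, v_y = 86.11 sin 37.00° = 51.822 m/s.
Vertical: 0 = 42.93 + 51.822 t − ½(9.8) t² ⇒ 4.900 t² − 51.822 t − 42.93 = 0.
t = [51.822 + √(2685.5 + 841.43)] / 9.800 = 11.348 s.
Horizontal: R = v_x · t = 68.771 × 11.348 = 780.4 m.

780.4 m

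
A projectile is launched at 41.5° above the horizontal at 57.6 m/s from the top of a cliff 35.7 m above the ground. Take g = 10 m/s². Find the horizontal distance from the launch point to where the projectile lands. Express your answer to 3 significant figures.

366 m

Components: v_x = 57.6 cos 41.5° = 43.14 m/s, v_y = 57.6 sin 41.5° = 38.17 m/s.
Vertical: 0 = 35.7 + 38.17 t − ½(10) t² ⇒ 5.000 t² − 38.17 t − 35.7 = 0.
t = [38.17 + √(1457 + 714.0)] / 10.00 = 8.476 s.
Horizontal: R = v_x · t = 43.14 × 8.476 = 366 m.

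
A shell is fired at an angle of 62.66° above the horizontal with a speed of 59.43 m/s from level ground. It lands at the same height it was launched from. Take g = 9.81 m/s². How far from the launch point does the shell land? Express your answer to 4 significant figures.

For level ground, R = v₀² sin(2θ) / g.
sin(2 × 62.66°) = sin 125.32° = 0.8159.
R = (59.43)² × 0.8159 / 9.81 = 293.8 m.

293.8 m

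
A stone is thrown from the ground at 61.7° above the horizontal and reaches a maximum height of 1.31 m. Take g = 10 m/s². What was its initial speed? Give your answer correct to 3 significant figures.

At maximum height v_y = 0, so (v₀ sin θ)² = 2 g H.
v₀ sin 61.7° = √(2 × 10 × 1.31) = 5.119 m/s.
v₀ = 5.119 / sin 61.7° = 5.119 / 0.8805 = 5.81 m/s.

5.81 m/s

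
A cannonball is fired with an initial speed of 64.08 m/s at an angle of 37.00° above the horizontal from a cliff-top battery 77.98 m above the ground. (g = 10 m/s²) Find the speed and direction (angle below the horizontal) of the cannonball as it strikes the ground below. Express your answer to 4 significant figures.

75.27 m/s at 47.16° below the horizontal

v_x = 64.08 cos 37.00° = 51.177 m/s (constant).
|v_y| at impact = √((38.564)² + 2×10×77.98) = 55.198 m/s.
Speed = √(51.177² + 55.198²) = 75.27 m/s; angle = arctan(55.198/51.177) = 47.16° below horizontal.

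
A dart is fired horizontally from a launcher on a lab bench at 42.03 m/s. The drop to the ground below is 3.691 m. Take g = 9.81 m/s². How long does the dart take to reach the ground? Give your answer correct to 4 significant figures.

The horizontal speed doesn't affect the fall. With v_y0 = 0, h = ½ g t².
t = √(2 × 3.691 / 9.81) = √0.75250 = 0.8675 s.

0.8675 s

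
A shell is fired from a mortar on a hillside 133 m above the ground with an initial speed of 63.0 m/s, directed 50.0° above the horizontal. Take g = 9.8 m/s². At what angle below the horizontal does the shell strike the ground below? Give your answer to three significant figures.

v_x = 63.0 cos 50.0° = 40.50 m/s.
At impact |v_y| = √(v_y0² + 2 g h) = √(48.26² + 2×9.8×133) = 70.26 m/s.
Angle below horizontal = arctan(|v_y| / v_x) = arctan(70.26 / 40.50) = 60.0°.

60.0°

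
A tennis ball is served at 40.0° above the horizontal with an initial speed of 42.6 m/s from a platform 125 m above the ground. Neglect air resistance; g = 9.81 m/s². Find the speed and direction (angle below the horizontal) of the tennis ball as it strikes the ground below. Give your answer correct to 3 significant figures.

v_x = 42.6 cos 40.0° = 32.63 m/s (constant).
|v_y| at impact = √((27.38)² + 2×9.81×125) = 56.59 m/s.
Speed = √(32.63² + 56.59²) = 65.3 m/s; angle = arctan(56.59/32.63) = 60.0° below horizontal.

65.3 m/s at 60.0° below the horizontal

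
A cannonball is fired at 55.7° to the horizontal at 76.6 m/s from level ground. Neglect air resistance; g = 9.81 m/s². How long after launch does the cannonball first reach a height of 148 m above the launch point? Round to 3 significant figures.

v_y0 = 76.6 sin 55.7° = 63.28 m/s.
Set y = v_y0 t − ½ g t² = 148: 4.905 t² − 63.28 t + 148 = 0.
t = [63.28 ± √(4004 − 2904)] / 9.81 = (63.28 ± 33.17) / 9.81, giving t = 3.07 s or t = 9.83 s.
The cannonball is on the way up at the first time, so t = 3.07 s.

3.07 s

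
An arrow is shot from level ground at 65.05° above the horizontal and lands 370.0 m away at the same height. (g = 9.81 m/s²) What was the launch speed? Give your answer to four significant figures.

68.89 m/s

On level ground, R = v₀² sin(2θ) / g, so v₀ = √(R g / sin 2θ).
sin(2 × 65.05°) = 0.7649.
v₀ = √(370.0 × 9.81 / 0.7649) = √4745.3 = 68.89 m/s.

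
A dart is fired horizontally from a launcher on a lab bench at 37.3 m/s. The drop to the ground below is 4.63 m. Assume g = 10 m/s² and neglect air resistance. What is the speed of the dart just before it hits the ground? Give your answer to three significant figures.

Fall time: t = √(2 × 4.63 / 10) = 0.9623 s.
At impact: v_x = 37.3 m/s (unchanged), v_y = g t = 10 × 0.9623 = 9.623 m/s.
Speed = √(v_x² + v_y²) = √(1391 + 92.60) = 38.5 m/s.

38.5 m/s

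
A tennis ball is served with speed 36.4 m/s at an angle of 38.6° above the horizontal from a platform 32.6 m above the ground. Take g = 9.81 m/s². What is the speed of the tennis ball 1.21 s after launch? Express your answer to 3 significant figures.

30.4 m/s

v_x = 36.4 cos 38.6° = 28.45 m/s (constant).
v_y(t) = 36.4 sin 38.6° − g t = 22.71 − 9.81 × 1.21 = 10.84 m/s.
Speed = √(v_x² + v_y²) = √(809.4 + 117.5) = 30.4 m/s.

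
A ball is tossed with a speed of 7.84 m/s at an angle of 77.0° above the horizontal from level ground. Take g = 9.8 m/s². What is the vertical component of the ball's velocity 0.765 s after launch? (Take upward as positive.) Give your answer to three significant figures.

Initial vertical component: v_y0 = 7.84 sin 77.0° = 7.639 m/s.
v_y(t) = v_y0 − g t = 7.639 − 9.8 × 0.765 = 0.142 m/s.

0.142 m/s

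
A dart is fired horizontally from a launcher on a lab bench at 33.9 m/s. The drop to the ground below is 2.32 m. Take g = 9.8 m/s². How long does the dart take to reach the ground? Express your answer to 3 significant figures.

The horizontal speed doesn't affect the fall. With v_y0 = 0, h = ½ g t².
t = √(2 × 2.32 / 9.8) = √0.4735 = 0.688 s.

0.688 s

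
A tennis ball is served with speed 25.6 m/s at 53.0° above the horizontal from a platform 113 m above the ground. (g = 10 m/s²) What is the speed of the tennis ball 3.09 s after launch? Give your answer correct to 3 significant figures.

18.6 m/s

v_x = 25.6 cos 53.0° = 15.41 m/s (constant).
v_y(t) = 25.6 sin 53.0° − g t = 20.45 − 10 × 3.09 = -10.45 m/s.
Speed = √(v_x² + v_y²) = √(237.5 + 109.2) = 18.6 m/s.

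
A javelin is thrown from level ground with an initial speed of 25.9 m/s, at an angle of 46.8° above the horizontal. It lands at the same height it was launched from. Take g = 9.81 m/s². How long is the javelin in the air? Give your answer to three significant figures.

Vertical component: v_y = 25.9 sin 46.8° = 18.88 m/s.
For a projectile landing at launch height, time of flight is t = 2 v_y / g = 2 × 18.88 / 9.81 = 3.85 s.

3.85 s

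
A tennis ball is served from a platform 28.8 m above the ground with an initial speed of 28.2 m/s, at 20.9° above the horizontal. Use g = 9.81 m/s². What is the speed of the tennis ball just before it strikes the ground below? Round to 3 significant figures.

36.9 m/s

v_x = 28.2 cos 20.9° = 26.34 m/s is unchanged throughout.
For the vertical component, v_y² = v_y0² + 2 g h = (10.06)² + 2×9.81×28.8 = 666.3, so |v_y| = 25.81 m/s.
Impact speed = √(v_x² + v_y²) = √(693.8 + 666.3) = 36.9 m/s.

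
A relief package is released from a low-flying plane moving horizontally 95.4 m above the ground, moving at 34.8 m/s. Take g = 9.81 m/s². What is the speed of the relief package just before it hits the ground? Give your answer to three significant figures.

55.5 m/s

Fall time: t = √(2 × 95.4 / 9.81) = 4.410 s.
At impact: v_x = 34.8 m/s (unchanged), v_y = g t = 9.81 × 4.410 = 43.26 m/s.
Speed = √(v_x² + v_y²) = √(1211 + 1871) = 55.5 m/s.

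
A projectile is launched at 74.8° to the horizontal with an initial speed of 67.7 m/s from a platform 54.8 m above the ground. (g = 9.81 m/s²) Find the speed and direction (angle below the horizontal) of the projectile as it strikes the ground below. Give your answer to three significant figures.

v_x = 67.7 cos 74.8° = 17.75 m/s (constant).
|v_y| at impact = √((65.33)² + 2×9.81×54.8) = 73.10 m/s.
Speed = √(17.75² + 73.10²) = 75.2 m/s; angle = arctan(73.10/17.75) = 76.4° below horizontal.

75.2 m/s at 76.4° below the horizontal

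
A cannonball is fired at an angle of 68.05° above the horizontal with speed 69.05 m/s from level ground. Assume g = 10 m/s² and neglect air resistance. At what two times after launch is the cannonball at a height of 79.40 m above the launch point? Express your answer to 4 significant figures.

1.391 s and 11.42 s

v_y0 = 69.05 sin 68.05° = 64.045 m/s.
Set y = v_y0 t − ½ g t² = 79.40: 5.000 t² − 64.045 t + 79.40 = 0.
t = [64.045 ± √(4101.8 − 1588.0)] / 10 = (64.045 ± 50.138) / 10, giving t = 1.391 s or t = 11.42 s.
So the cannonball is at 79.40 m at t = 1.391 s (rising) and t = 11.42 s (falling).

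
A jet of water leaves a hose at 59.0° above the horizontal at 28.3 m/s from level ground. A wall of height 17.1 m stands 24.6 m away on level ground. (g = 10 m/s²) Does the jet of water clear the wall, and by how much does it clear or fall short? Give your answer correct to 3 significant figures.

Yes — it clears the wall by 9.60 m.

v_x = 28.3 cos 59.0° = 14.58 m/s; v_y0 = 28.3 sin 59.0° = 24.26 m/s.
Time to reach the wall: t = 24.6 / 14.58 = 1.687 s.
Height at that point: y = 24.26×1.687 − 5.000×1.687² = 26.70 m.
That is 26.70 − 17.1 = 9.60 m above the top of the wall, so the jet of water clears it.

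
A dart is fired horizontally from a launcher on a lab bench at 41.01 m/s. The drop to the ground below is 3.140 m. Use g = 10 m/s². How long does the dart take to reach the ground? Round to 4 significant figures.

0.7925 s

The horizontal speed doesn't affect the fall. With v_y0 = 0, h = ½ g t².
t = √(2 × 3.140 / 10) = √0.62800 = 0.7925 s.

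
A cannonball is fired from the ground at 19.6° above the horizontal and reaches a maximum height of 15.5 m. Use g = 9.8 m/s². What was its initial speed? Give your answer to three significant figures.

52.0 m/s

At maximum height v_y = 0, so (v₀ sin θ)² = 2 g H.
v₀ sin 19.6° = √(2 × 9.8 × 15.5) = 17.43 m/s.
v₀ = 17.43 / sin 19.6° = 17.43 / 0.3355 = 52.0 m/s.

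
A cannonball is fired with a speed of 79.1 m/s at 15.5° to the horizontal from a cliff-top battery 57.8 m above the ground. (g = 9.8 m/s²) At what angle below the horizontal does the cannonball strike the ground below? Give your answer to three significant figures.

27.5°

v_x = 79.1 cos 15.5° = 76.22 m/s.
At impact |v_y| = √(v_y0² + 2 g h) = √(21.14² + 2×9.8×57.8) = 39.75 m/s.
Angle below horizontal = arctan(|v_y| / v_x) = arctan(39.75 / 76.22) = 27.5°.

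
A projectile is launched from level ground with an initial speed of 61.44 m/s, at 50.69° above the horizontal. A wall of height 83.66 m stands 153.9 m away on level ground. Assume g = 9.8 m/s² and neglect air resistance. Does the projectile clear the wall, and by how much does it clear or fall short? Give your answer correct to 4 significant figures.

v_x = 61.44 cos 50.69° = 38.923 m/s; v_y0 = 61.44 sin 50.69° = 47.538 m/s.
Time to reach the wall: t = 153.9 / 38.923 = 3.9540 s.
Height at that point: y = 47.538×3.9540 − 4.900×3.9540² = 111.36 m.
That is 111.36 − 83.66 = 27.70 m above the top of the wall, so the projectile clears it.

Yes — it clears the wall by 27.70 m.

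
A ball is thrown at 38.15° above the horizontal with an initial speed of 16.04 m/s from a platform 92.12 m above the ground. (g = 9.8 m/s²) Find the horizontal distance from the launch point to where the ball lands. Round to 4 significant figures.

Components: v_x = 16.04 cos 38.15° = 12.614 m/s, v_y = 16.04 sin 38.15° = 9.9083 m/s.
Vertical: 0 = 92.12 + 9.9083 t − ½(9.8) t² ⇒ 4.900 t² − 9.9083 t − 92.12 = 0.
t = [9.9083 + √(98.174 + 1805.6)] / 9.800 = 5.4633 s.
Horizontal: R = v_x · t = 12.614 × 5.4633 = 68.91 m.

68.91 m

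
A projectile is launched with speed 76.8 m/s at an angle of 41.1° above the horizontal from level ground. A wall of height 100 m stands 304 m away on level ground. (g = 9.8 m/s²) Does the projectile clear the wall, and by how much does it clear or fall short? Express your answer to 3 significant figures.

v_x = 76.8 cos 41.1° = 57.87 m/s; v_y0 = 76.8 sin 41.1° = 50.49 m/s.
Time to reach the wall: t = 304 / 57.87 = 5.253 s.
Height at that point: y = 50.49×5.253 − 4.900×5.253² = 130.0 m.
That is 130.0 − 100 = 30.0 m above the top of the wall, so the projectile clears it.

Yes — it clears the wall by 30.0 m.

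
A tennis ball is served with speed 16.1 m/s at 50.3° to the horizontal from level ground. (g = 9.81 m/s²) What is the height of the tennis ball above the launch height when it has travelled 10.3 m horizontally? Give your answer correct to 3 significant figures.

v_x = 16.1 cos 50.3° = 10.28 m/s, v_y0 = 16.1 sin 50.3° = 12.39 m/s.
Time to reach x = 10.3 m: t = x / v_x = 10.3 / 10.28 = 1.002 s.
y = v_y0 t − ½ g t² = 12.39×1.002 − 4.905×1.002² = 7.49 m.

7.49 m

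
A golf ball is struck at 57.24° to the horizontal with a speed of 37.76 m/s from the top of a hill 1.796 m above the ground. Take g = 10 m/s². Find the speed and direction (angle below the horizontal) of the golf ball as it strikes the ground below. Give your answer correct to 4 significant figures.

v_x = 37.76 cos 57.24° = 20.433 m/s (constant).
|v_y| at impact = √((31.754)² + 2×10×1.796) = 32.315 m/s.
Speed = √(20.433² + 32.315²) = 38.23 m/s; angle = arctan(32.315/20.433) = 57.69° below horizontal.

38.23 m/s at 57.69° below the horizontal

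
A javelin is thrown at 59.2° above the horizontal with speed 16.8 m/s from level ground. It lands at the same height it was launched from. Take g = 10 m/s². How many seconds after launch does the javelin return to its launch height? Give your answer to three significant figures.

2.89 s

Vertical component: v_y = 16.8 sin 59.2° = 14.43 m/s.
For a projectile landing at launch height, time of flight is t = 2 v_y / g = 2 × 14.43 / 10 = 2.89 s.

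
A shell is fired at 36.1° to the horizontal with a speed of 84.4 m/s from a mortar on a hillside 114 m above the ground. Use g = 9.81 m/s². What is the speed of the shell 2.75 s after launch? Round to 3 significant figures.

71.9 m/s

v_x = 84.4 cos 36.1° = 68.19 m/s (constant).
v_y(t) = 84.4 sin 36.1° − g t = 49.73 − 9.81 × 2.75 = 22.75 m/s.
Speed = √(v_x² + v_y²) = √(4650 + 517.6) = 71.9 m/s.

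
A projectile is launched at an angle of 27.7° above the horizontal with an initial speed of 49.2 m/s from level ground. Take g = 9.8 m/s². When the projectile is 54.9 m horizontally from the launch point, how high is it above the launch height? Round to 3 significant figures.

v_x = 49.2 cos 27.7° = 43.56 m/s, v_y0 = 49.2 sin 27.7° = 22.87 m/s.
Time to reach x = 54.9 m: t = x / v_x = 54.9 / 43.56 = 1.260 s.
y = v_y0 t − ½ g t² = 22.87×1.260 − 4.900×1.260² = 21.0 m.

21.0 m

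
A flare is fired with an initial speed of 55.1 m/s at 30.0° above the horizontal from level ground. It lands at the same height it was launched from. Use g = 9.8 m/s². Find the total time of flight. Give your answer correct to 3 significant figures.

5.62 s

Vertical component: v_y = 55.1 sin 30.0° = 27.55 m/s.
For a projectile landing at launch height, time of flight is t = 2 v_y / g = 2 × 27.55 / 9.8 = 5.62 s.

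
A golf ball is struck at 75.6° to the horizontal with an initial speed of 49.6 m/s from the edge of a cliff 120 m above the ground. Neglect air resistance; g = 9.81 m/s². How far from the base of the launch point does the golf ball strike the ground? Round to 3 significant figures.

146 m

Components: v_x = 49.6 cos 75.6° = 12.34 m/s, v_y = 49.6 sin 75.6° = 48.04 m/s.
Vertical: 0 = 120 + 48.04 t − ½(9.81) t² ⇒ 4.905 t² − 48.04 t − 120 = 0.
t = [48.04 + √(2308 + 2354)] / 9.810 = 11.86 s.
Horizontal: R = v_x · t = 12.34 × 11.86 = 146 m.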